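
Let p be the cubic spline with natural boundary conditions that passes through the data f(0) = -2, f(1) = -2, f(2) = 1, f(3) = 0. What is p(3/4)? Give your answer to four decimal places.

Write M_i for p''(x_i). With h_i = 1, 1, 1 and divided differences Δ_i = 0, 3, -1, the continuity of p' gives the tridiagonal system
  1·M_0 + 4·M_1 + 1·M_2 = 6(Δ_1 - Δ_0) = 18
  1·M_1 + 4·M_2 + 1·M_3 = 6(Δ_2 - Δ_1) = -24
Natural end conditions: M_0 = M_3 = 0.
Hence M_0 = 0, M_1 = 32/5, M_2 = -38/5, M_3 = 0.
On [0, 1], p(x) = -2 - 16/15·x + 0·x² + 16/15·x³.
With x = 3/4: p(3/4) = -47/20.

-2.3500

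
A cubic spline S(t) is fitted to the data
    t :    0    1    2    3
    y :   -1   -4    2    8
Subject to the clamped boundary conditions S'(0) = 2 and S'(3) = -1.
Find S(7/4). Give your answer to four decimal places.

Let M_i = S''(x_i). Step sizes h_i = 1, 1, 1; slopes of the chords Δ_i = (y_(i+1) - y_i)/h_i = -3, 6, 6.
  1·M_0 + 4·M_1 + 1·M_2 = 6(Δ_1 - Δ_0) = 54
  1·M_1 + 4·M_2 + 1·M_3 = 6(Δ_2 - Δ_1) = 0
Clamped end conditions give two more equations: 2h_0·M_0 + h_0·M_1 = 6(Δ_0 - S'(0)) = -30 and h_2·M_2 + 2h_2·M_3 = 6(S'(3) - Δ_2) = -42.
Hence M_0 = -124/5, M_1 = 98/5, M_2 = 2/5, M_3 = -106/5.
On [1, 2], S(t) = -4 - 3/5·(t - 1) + 49/5·(t - 1)² - 16/5·(t - 1)³.
With (t - 1) = 3/4: S(7/4) = -23/80.

-0.2875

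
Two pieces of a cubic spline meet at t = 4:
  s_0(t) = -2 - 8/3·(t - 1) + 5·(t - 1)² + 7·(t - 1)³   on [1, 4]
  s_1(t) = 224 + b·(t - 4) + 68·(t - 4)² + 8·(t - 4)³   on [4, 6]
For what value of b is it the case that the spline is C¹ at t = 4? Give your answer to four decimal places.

216.3333

s_0'(t) = -8/3 + 10·(t - 1) + 21·(t - 1)², so s_0'(4) = 649/3. On the right, s_1'(4) = b, so b = 649/3.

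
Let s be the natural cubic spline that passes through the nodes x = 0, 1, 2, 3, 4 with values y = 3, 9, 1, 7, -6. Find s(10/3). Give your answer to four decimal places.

5.0146

Write M_i for s''(x_i). With h_i = 1, 1, 1, 1 and divided differences Δ_i = 6, -8, 6, -13, the continuity of s' gives the tridiagonal system
  1·M_0 + 4·M_1 + 1·M_2 = 6(Δ_1 - Δ_0) = -84
  1·M_1 + 4·M_2 + 1·M_3 = 6(Δ_2 - Δ_1) = 84
  1·M_2 + 4·M_3 + 1·M_4 = 6(Δ_3 - Δ_2) = -114
Natural end conditions: M_0 = M_4 = 0.
Forward elimination and back-substitution give M_0 = 0, M_1 = -855/28, M_2 = 267/7, M_3 = -1065/28, M_4 = 0.
On [3, 4], s(x) = 7 - 9/28·(x - 3) - 1065/56·(x - 3)² + 355/56·(x - 3)³.
With (x - 3) = 1/3: s(10/3) = 3791/756.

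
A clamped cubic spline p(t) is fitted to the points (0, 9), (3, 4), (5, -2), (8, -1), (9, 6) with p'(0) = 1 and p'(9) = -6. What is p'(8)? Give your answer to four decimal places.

10.7274

Let m_i = p''(x_i). Step sizes h_i = 3, 2, 3, 1; slopes of the chords Δ_i = (y_(i+1) - y_i)/h_i = -5/3, -3, 1/3, 7.
  3·m_0 + 10·m_1 + 2·m_2 = 6(Δ_1 - Δ_0) = -8
  2·m_1 + 10·m_2 + 3·m_3 = 6(Δ_2 - Δ_1) = 20
  3·m_2 + 8·m_3 + 1·m_4 = 6(Δ_3 - Δ_2) = 40
Clamped end conditions give two more equations: 2h_0·m_0 + h_0·m_1 = 6(Δ_0 - p'(0)) = -16 and h_3·m_3 + 2h_3·m_4 = 6(p'(9) - Δ_3) = -78.
Solving: m_0 = -167/59, m_1 = 58/177, m_2 = -493/354, m_3 = 1963/177, m_4 = -15769/354.
On [8, 9], p'(t) = b_3 + 2c_3·(t - 8) + 3d_3·(t - 8)² with b_3 = Δ_3 - h_3(2m_3 + m_4)/6 = 7595/708, c_3 = m_3/2 = 1963/354, d_3 = (m_4 - m_3)/(6h_3) = -6565/708. So p'(8) = 7595/708.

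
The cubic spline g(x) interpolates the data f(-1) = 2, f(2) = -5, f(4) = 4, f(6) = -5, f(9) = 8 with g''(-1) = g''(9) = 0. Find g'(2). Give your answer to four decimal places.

Put σ_i = g'' at the i-th knot. Here h = (3, 2, 2, 3) and Δ = (-7/3, 9/2, -9/2, 13/3), so the interior equations h_(i-1)·σ_(i-1) + 2(h_(i-1)+h_i)·σ_i + h_i·σ_(i+1) = 6(Δ_i − Δ_(i-1)) read
  3·σ_0 + 10·σ_1 + 2·σ_2 = 6(Δ_1 - Δ_0) = 41
  2·σ_1 + 8·σ_2 + 2·σ_3 = 6(Δ_2 - Δ_1) = -54
  2·σ_2 + 10·σ_3 + 3·σ_4 = 6(Δ_3 - Δ_2) = 53
Natural end conditions: σ_0 = σ_4 = 0.
Solving: σ_0 = 0, σ_1 = 551/90, σ_2 = -91/9, σ_3 = 659/90, σ_4 = 0.
On [2, 4], g'(x) = b_1 + 2c_1·(x - 2) + 3d_1·(x - 2)² with b_1 = Δ_1 - h_1(2σ_1 + σ_2)/6 = 341/90, c_1 = σ_1/2 = 551/180, d_1 = (σ_2 - σ_1)/(6h_1) = -487/360. So g'(2) = 341/90.

3.7889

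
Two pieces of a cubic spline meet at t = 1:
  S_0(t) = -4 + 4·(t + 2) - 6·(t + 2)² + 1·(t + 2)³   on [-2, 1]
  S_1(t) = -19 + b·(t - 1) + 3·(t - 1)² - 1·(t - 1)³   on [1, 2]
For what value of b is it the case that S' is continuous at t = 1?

-5

S_0'(t) = 4 - 12·(t + 2) + 3·(t + 2)², so S_0'(1) = -5. On the right, S_1'(1) = b, so b = -5.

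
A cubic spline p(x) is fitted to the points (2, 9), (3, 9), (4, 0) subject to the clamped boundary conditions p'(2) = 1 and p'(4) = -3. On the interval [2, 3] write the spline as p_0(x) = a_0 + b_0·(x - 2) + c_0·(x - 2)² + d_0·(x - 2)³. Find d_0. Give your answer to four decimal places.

-5.2500

Put M_i = p'' at the i-th knot. Here h = (1, 1) and Δ = (0, -9), so the interior equations h_(i-1)·M_(i-1) + 2(h_(i-1)+h_i)·M_i + h_i·M_(i+1) = 6(Δ_i − Δ_(i-1)) read
  1·M_0 + 4·M_1 + 1·M_2 = 6(Δ_1 - Δ_0) = -54
Clamped end conditions give two more equations: 2h_0·M_0 + h_0·M_1 = 6(Δ_0 - p'(2)) = -6 and h_1·M_1 + 2h_1·M_2 = 6(p'(4) - Δ_1) = 36.
Solving: M_0 = 17/2, M_1 = -23, M_2 = 59/2.
On [2, 3], with p_0(x) = a_0 + b_0·(x - 2) + c_0·(x - 2)² + d_0·(x - 2)³: c_0 = M_0/2 = 17/4, d_0 = (M_1 - M_0)/(6h_0) = -21/4, b_0 = Δ_0 - h_0(2M_0 + M_1)/6 = 1.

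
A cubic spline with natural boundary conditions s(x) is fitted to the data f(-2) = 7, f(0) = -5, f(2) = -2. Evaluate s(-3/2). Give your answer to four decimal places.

3.1211

Let M_i = s''(x_i). Step sizes h_i = 2, 2; slopes of the chords Δ_i = (y_(i+1) - y_i)/h_i = -6, 3/2.
  2·M_0 + 8·M_1 + 2·M_2 = 6(Δ_1 - Δ_0) = 45
Natural end conditions: M_0 = M_2 = 0.
Solving the tridiagonal system: M_0 = 0, M_1 = 45/8, M_2 = 0.
On [-2, 0], s(x) = 7 - 63/8·(x + 2) + 0·(x + 2)² + 15/32·(x + 2)³.
With (x + 2) = 1/2: s(-3/2) = 799/256.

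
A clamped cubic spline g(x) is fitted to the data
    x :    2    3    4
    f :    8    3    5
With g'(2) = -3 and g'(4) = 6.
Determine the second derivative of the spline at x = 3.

Write σ_i for g''(x_i). With h_i = 1, 1 and divided differences Δ_i = -5, 2, the continuity of g' gives the tridiagonal system
  1·σ_0 + 4·σ_1 + 1·σ_2 = 6(Δ_1 - Δ_0) = 42
Clamped end conditions give two more equations: 2h_0·σ_0 + h_0·σ_1 = 6(Δ_0 - g'(2)) = -12 and h_1·σ_1 + 2h_1·σ_2 = 6(g'(4) - Δ_1) = 24.
Forward elimination and back-substitution give σ_0 = -12, σ_1 = 12, σ_2 = 6.

12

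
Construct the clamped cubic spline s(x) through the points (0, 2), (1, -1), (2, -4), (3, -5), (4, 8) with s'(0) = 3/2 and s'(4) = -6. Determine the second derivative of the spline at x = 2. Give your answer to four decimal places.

-9.3750

Let M_i = s''(x_i). Step sizes h_i = 1, 1, 1, 1; slopes of the chords Δ_i = (y_(i+1) - y_i)/h_i = -3, -3, -1, 13.
  1·M_0 + 4·M_1 + 1·M_2 = 6(Δ_1 - Δ_0) = 0
  1·M_1 + 4·M_2 + 1·M_3 = 6(Δ_2 - Δ_1) = 12
  1·M_2 + 4·M_3 + 1·M_4 = 6(Δ_3 - Δ_2) = 84
Clamped end conditions give two more equations: 2h_0·M_0 + h_0·M_1 = 6(Δ_0 - s'(0)) = -27 and h_3·M_3 + 2h_3·M_4 = 6(s'(4) - Δ_3) = -114.
Solving: M_0 = -939/56, M_1 = 183/28, M_2 = -75/8, M_3 = 1203/28, M_4 = -4395/56.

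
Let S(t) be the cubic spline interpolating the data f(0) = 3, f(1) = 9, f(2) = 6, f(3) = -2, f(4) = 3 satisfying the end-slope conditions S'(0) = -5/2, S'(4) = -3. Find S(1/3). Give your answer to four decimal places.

Put M_i = S'' at the i-th knot. Here h = (1, 1, 1, 1) and Δ = (6, -3, -8, 5), so the interior equations h_(i-1)·M_(i-1) + 2(h_(i-1)+h_i)·M_i + h_i·M_(i+1) = 6(Δ_i − Δ_(i-1)) read
  1·M_0 + 4·M_1 + 1·M_2 = 6(Δ_1 - Δ_0) = -54
  1·M_1 + 4·M_2 + 1·M_3 = 6(Δ_2 - Δ_1) = -30
  1·M_2 + 4·M_3 + 1·M_4 = 6(Δ_3 - Δ_2) = 78
Clamped end conditions give two more equations: 2h_0·M_0 + h_0·M_1 = 6(Δ_0 - S'(0)) = 51 and h_3·M_3 + 2h_3·M_4 = 6(S'(4) - Δ_3) = -48.
Hence M_0 = 1979/56, M_1 = -551/28, M_2 = -85/8, M_3 = 901/28, M_4 = -2245/56.
On [0, 1], S(t) = 3 - 5/2·t + 1979/112·t² - 1027/112·t³.
With t = 1/3: S(1/3) = 5731/1512.

3.7903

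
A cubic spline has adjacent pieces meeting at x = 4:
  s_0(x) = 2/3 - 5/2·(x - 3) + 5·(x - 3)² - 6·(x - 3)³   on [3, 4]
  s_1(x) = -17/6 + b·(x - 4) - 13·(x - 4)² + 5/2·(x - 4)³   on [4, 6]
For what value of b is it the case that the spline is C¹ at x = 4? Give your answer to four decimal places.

-10.5000

s_0'(x) = -5/2 + 10·(x - 3) - 18·(x - 3)², so s_0'(4) = -21/2. On the right, s_1'(4) = b, so b = -21/2.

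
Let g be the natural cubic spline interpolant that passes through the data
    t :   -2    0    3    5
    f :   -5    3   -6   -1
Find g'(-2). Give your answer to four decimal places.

Put M_i = g'' at the i-th knot. Here h = (2, 3, 2) and Δ = (4, -3, 5/2), so the interior equations h_(i-1)·M_(i-1) + 2(h_(i-1)+h_i)·M_i + h_i·M_(i+1) = 6(Δ_i − Δ_(i-1)) read
  2·M_0 + 10·M_1 + 3·M_2 = 6(Δ_1 - Δ_0) = -42
  3·M_1 + 10·M_2 + 2·M_3 = 6(Δ_2 - Δ_1) = 33
Natural end conditions: M_0 = M_3 = 0.
Solving the tridiagonal system: M_0 = 0, M_1 = -519/91, M_2 = 456/91, M_3 = 0.
On [-2, 0], g'(t) = b_0 + 2c_0·(t + 2) + 3d_0·(t + 2)² with b_0 = Δ_0 - h_0(2M_0 + M_1)/6 = 537/91, c_0 = M_0/2 = 0, d_0 = (M_1 - M_0)/(6h_0) = -173/364. So g'(-2) = 537/91.

5.9011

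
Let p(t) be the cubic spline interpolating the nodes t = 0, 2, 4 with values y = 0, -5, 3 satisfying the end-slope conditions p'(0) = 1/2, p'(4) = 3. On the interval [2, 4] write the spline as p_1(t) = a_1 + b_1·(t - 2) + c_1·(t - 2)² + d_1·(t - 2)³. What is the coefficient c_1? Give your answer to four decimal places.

Write σ_i for p''(x_i). With h_i = 2, 2 and divided differences Δ_i = -5/2, 4, the continuity of p' gives the tridiagonal system
  2·σ_0 + 8·σ_1 + 2·σ_2 = 6(Δ_1 - Δ_0) = 39
Clamped end conditions give two more equations: 2h_0·σ_0 + h_0·σ_1 = 6(Δ_0 - p'(0)) = -18 and h_1·σ_1 + 2h_1·σ_2 = 6(p'(4) - Δ_1) = -6.
Hence σ_0 = -35/4, σ_1 = 17/2, σ_2 = -23/4.
On [2, 4], with p_1(t) = a_1 + b_1·(t - 2) + c_1·(t - 2)² + d_1·(t - 2)³: c_1 = σ_1/2 = 17/4, d_1 = (σ_2 - σ_1)/(6h_1) = -19/16, b_1 = Δ_1 - h_1(2σ_1 + σ_2)/6 = 1/4.

4.2500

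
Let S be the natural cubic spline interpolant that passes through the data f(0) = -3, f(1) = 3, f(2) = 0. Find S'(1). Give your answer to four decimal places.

With M_i denoting the second derivative at x_i, h_i = 1, 1, and Δ_i = (y_(i+1) − y_i)/h_i = 6, -3:
  1·M_0 + 4·M_1 + 1·M_2 = 6(Δ_1 - Δ_0) = -54
Natural end conditions: M_0 = M_2 = 0.
Solving the tridiagonal system: M_0 = 0, M_1 = -27/2, M_2 = 0.
On [1, 2], S'(t) = b_1 + 2c_1·(t - 1) + 3d_1·(t - 1)² with b_1 = Δ_1 - h_1(2M_1 + M_2)/6 = 3/2, c_1 = M_1/2 = -27/4, d_1 = (M_2 - M_1)/(6h_1) = 9/4. So S'(1) = 3/2.

1.5000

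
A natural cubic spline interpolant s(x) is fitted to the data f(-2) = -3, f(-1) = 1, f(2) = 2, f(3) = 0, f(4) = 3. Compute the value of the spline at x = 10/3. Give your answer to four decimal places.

Let M_i = s''(x_i). Step sizes h_i = 1, 3, 1, 1; slopes of the chords Δ_i = (y_(i+1) - y_i)/h_i = 4, 1/3, -2, 3.
  1·M_0 + 8·M_1 + 3·M_2 = 6(Δ_1 - Δ_0) = -22
  3·M_1 + 8·M_2 + 1·M_3 = 6(Δ_2 - Δ_1) = -14
  1·M_2 + 4·M_3 + 1·M_4 = 6(Δ_3 - Δ_2) = 30
Natural end conditions: M_0 = M_4 = 0.
Forward elimination and back-substitution give M_0 = 0, M_1 = -2, M_2 = -2, M_3 = 8, M_4 = 0.
On [3, 4], s(x) = 0 + 1/3·(x - 3) + 4·(x - 3)² - 4/3·(x - 3)³.
With (x - 3) = 1/3: s(10/3) = 41/81.

0.5062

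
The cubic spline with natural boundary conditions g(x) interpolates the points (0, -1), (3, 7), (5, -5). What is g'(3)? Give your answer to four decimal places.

Write M_i for g''(x_i). With h_i = 3, 2 and divided differences Δ_i = 8/3, -6, the continuity of g' gives the tridiagonal system
  3·M_0 + 10·M_1 + 2·M_2 = 6(Δ_1 - Δ_0) = -52
Natural end conditions: M_0 = M_2 = 0.
Solving the tridiagonal system: M_0 = 0, M_1 = -26/5, M_2 = 0.
On [3, 5], g'(x) = b_1 + 2c_1·(x - 3) + 3d_1·(x - 3)² with b_1 = Δ_1 - h_1(2M_1 + M_2)/6 = -38/15, c_1 = M_1/2 = -13/5, d_1 = (M_2 - M_1)/(6h_1) = 13/30. So g'(3) = -38/15.

-2.5333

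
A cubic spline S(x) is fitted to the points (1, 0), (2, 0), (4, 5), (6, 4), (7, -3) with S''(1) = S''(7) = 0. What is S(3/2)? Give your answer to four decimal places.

Write m_i for S''(x_i). With h_i = 1, 2, 2, 1 and divided differences Δ_i = 0, 5/2, -1/2, -7, the continuity of S' gives the tridiagonal system
  1·m_0 + 6·m_1 + 2·m_2 = 6(Δ_1 - Δ_0) = 15
  2·m_1 + 8·m_2 + 2·m_3 = 6(Δ_2 - Δ_1) = -18
  2·m_2 + 6·m_3 + 1·m_4 = 6(Δ_3 - Δ_2) = -39
Natural end conditions: m_0 = m_4 = 0.
Solving: m_0 = 0, m_1 = 3, m_2 = -3/2, m_3 = -6, m_4 = 0.
On [1, 2], S(x) = 0 - 1/2·(x - 1) + 0·(x - 1)² + 1/2·(x - 1)³.
With (x - 1) = 1/2: S(3/2) = -3/16.

-0.1875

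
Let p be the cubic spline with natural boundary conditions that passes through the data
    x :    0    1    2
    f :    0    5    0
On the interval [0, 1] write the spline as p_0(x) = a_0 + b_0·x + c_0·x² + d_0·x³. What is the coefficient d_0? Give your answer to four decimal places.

-2.5000

Let m_i = p''(x_i). Step sizes h_i = 1, 1; slopes of the chords Δ_i = (y_(i+1) - y_i)/h_i = 5, -5.
  1·m_0 + 4·m_1 + 1·m_2 = 6(Δ_1 - Δ_0) = -60
Natural end conditions: m_0 = m_2 = 0.
Solving the tridiagonal system: m_0 = 0, m_1 = -15, m_2 = 0.
On [0, 1], with p_0(x) = a_0 + b_0·x + c_0·x² + d_0·x³: c_0 = m_0/2 = 0, d_0 = (m_1 - m_0)/(6h_0) = -5/2, b_0 = Δ_0 - h_0(2m_0 + m_1)/6 = 15/2.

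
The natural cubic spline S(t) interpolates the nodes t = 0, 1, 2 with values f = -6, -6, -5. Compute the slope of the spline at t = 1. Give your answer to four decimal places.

Put M_i = S'' at the i-th knot. Here h = (1, 1) and Δ = (0, 1), so the interior equations h_(i-1)·M_(i-1) + 2(h_(i-1)+h_i)·M_i + h_i·M_(i+1) = 6(Δ_i − Δ_(i-1)) read
  1·M_0 + 4·M_1 + 1·M_2 = 6(Δ_1 - Δ_0) = 6
Natural end conditions: M_0 = M_2 = 0.
Hence M_0 = 0, M_1 = 3/2, M_2 = 0.
On [1, 2], S'(t) = b_1 + 2c_1·(t - 1) + 3d_1·(t - 1)² with b_1 = Δ_1 - h_1(2M_1 + M_2)/6 = 1/2, c_1 = M_1/2 = 3/4, d_1 = (M_2 - M_1)/(6h_1) = -1/4. So S'(1) = 1/2.

0.5000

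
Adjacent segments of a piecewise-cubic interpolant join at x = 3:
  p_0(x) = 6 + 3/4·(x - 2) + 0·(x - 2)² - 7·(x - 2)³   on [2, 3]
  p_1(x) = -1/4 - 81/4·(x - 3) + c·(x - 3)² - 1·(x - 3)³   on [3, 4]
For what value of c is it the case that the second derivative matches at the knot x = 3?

-21

p_0''(x) = 0 - 42·(x - 2), so p_0''(3) = -42. On the right, p_1''(3) = 2c, so c = -21.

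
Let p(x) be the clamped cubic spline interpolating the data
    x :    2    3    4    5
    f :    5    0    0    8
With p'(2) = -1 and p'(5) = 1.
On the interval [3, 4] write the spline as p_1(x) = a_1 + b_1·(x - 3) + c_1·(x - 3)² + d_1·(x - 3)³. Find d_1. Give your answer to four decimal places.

Write M_i for p''(x_i). With h_i = 1, 1, 1 and divided differences Δ_i = -5, 0, 8, the continuity of p' gives the tridiagonal system
  1·M_0 + 4·M_1 + 1·M_2 = 6(Δ_1 - Δ_0) = 30
  1·M_1 + 4·M_2 + 1·M_3 = 6(Δ_2 - Δ_1) = 48
Clamped end conditions give two more equations: 2h_0·M_0 + h_0·M_1 = 6(Δ_0 - p'(2)) = -24 and h_2·M_2 + 2h_2·M_3 = 6(p'(5) - Δ_2) = -42.
Solving the tridiagonal system: M_0 = -232/15, M_1 = 104/15, M_2 = 266/15, M_3 = -448/15.
On [3, 4], with p_1(x) = a_1 + b_1·(x - 3) + c_1·(x - 3)² + d_1·(x - 3)³: c_1 = M_1/2 = 52/15, d_1 = (M_2 - M_1)/(6h_1) = 9/5, b_1 = Δ_1 - h_1(2M_1 + M_2)/6 = -79/15.

1.8000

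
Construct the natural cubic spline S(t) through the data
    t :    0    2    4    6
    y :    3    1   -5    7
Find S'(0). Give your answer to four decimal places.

Put M_i = S'' at the i-th knot. Here h = (2, 2, 2) and Δ = (-1, -3, 6), so the interior equations h_(i-1)·M_(i-1) + 2(h_(i-1)+h_i)·M_i + h_i·M_(i+1) = 6(Δ_i − Δ_(i-1)) read
  2·M_0 + 8·M_1 + 2·M_2 = 6(Δ_1 - Δ_0) = -12
  2·M_1 + 8·M_2 + 2·M_3 = 6(Δ_2 - Δ_1) = 54
Natural end conditions: M_0 = M_3 = 0.
Solving: M_0 = 0, M_1 = -17/5, M_2 = 38/5, M_3 = 0.
On [0, 2], S'(t) = b_0 + 2c_0·t + 3d_0·t² with b_0 = Δ_0 - h_0(2M_0 + M_1)/6 = 2/15, c_0 = M_0/2 = 0, d_0 = (M_1 - M_0)/(6h_0) = -17/60. So S'(0) = 2/15.

0.1333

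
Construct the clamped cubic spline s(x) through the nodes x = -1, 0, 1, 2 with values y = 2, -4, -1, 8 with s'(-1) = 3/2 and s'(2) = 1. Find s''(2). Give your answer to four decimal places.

-29.9333

Put M_i = s'' at the i-th knot. Here h = (1, 1, 1) and Δ = (-6, 3, 9), so the interior equations h_(i-1)·M_(i-1) + 2(h_(i-1)+h_i)·M_i + h_i·M_(i+1) = 6(Δ_i − Δ_(i-1)) read
  1·M_0 + 4·M_1 + 1·M_2 = 6(Δ_1 - Δ_0) = 54
  1·M_1 + 4·M_2 + 1·M_3 = 6(Δ_2 - Δ_1) = 36
Clamped end conditions give two more equations: 2h_0·M_0 + h_0·M_1 = 6(Δ_0 - s'(-1)) = -45 and h_2·M_2 + 2h_2·M_3 = 6(s'(2) - Δ_2) = -48.
Forward elimination and back-substitution give M_0 = -476/15, M_1 = 277/15, M_2 = 178/15, M_3 = -449/15.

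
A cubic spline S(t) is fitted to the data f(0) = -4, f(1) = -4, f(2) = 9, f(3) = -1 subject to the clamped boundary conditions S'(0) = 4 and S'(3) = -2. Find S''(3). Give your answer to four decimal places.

53.2000

Put σ_i = S'' at the i-th knot. Here h = (1, 1, 1) and Δ = (0, 13, -10), so the interior equations h_(i-1)·σ_(i-1) + 2(h_(i-1)+h_i)·σ_i + h_i·σ_(i+1) = 6(Δ_i − Δ_(i-1)) read
  1·σ_0 + 4·σ_1 + 1·σ_2 = 6(Δ_1 - Δ_0) = 78
  1·σ_1 + 4·σ_2 + 1·σ_3 = 6(Δ_2 - Δ_1) = -138
Clamped end conditions give two more equations: 2h_0·σ_0 + h_0·σ_1 = 6(Δ_0 - S'(0)) = -24 and h_2·σ_2 + 2h_2·σ_3 = 6(S'(3) - Δ_2) = 48.
Solving: σ_0 = -166/5, σ_1 = 212/5, σ_2 = -292/5, σ_3 = 266/5.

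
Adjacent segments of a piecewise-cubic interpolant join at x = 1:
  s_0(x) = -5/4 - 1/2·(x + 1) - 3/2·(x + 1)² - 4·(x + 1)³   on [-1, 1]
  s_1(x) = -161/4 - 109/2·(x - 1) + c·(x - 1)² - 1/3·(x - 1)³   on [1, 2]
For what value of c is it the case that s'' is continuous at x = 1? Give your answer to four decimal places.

s_0''(x) = -3 - 24·(x + 1), so s_0''(1) = -51. On the right, s_1''(1) = 2c, so c = -51/2.

-25.5000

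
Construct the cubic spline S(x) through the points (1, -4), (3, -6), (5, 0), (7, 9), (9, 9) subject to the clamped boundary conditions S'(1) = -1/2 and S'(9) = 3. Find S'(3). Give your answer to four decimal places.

0.3214

Write M_i for S''(x_i). With h_i = 2, 2, 2, 2 and divided differences Δ_i = -1, 3, 9/2, 0, the continuity of S' gives the tridiagonal system
  2·M_0 + 8·M_1 + 2·M_2 = 6(Δ_1 - Δ_0) = 24
  2·M_1 + 8·M_2 + 2·M_3 = 6(Δ_2 - Δ_1) = 9
  2·M_2 + 8·M_3 + 2·M_4 = 6(Δ_3 - Δ_2) = -27
Clamped end conditions give two more equations: 2h_0·M_0 + h_0·M_1 = 6(Δ_0 - S'(1)) = -3 and h_3·M_3 + 2h_3·M_4 = 6(S'(9) - Δ_3) = 18.
Hence M_0 = -65/28, M_1 = 22/7, M_2 = 7/4, M_3 = -79/14, M_4 = 205/28.
On [3, 5], S'(x) = b_1 + 2c_1·(x - 3) + 3d_1·(x - 3)² with b_1 = Δ_1 - h_1(2M_1 + M_2)/6 = 9/28, c_1 = M_1/2 = 11/7, d_1 = (M_2 - M_1)/(6h_1) = -13/112. So S'(3) = 9/28.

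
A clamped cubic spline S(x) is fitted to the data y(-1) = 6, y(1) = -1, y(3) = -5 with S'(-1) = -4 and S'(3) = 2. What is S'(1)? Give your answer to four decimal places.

-3.6250

Let M_i = S''(x_i). Step sizes h_i = 2, 2; slopes of the chords Δ_i = (y_(i+1) - y_i)/h_i = -7/2, -2.
  2·M_0 + 8·M_1 + 2·M_2 = 6(Δ_1 - Δ_0) = 9
Clamped end conditions give two more equations: 2h_0·M_0 + h_0·M_1 = 6(Δ_0 - S'(-1)) = 3 and h_1·M_1 + 2h_1·M_2 = 6(S'(3) - Δ_1) = 24.
Hence M_0 = 9/8, M_1 = -3/4, M_2 = 51/8.
On [1, 3], S'(x) = b_1 + 2c_1·(x - 1) + 3d_1·(x - 1)² with b_1 = Δ_1 - h_1(2M_1 + M_2)/6 = -29/8, c_1 = M_1/2 = -3/8, d_1 = (M_2 - M_1)/(6h_1) = 19/32. So S'(1) = -29/8.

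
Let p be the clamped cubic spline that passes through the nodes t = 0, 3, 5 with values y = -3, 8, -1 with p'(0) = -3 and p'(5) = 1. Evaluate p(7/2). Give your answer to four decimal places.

Let M_i = p''(x_i). Step sizes h_i = 3, 2; slopes of the chords Δ_i = (y_(i+1) - y_i)/h_i = 11/3, -9/2.
  3·M_0 + 10·M_1 + 2·M_2 = 6(Δ_1 - Δ_0) = -49
Clamped end conditions give two more equations: 2h_0·M_0 + h_0·M_1 = 6(Δ_0 - p'(0)) = 40 and h_1·M_1 + 2h_1·M_2 = 6(p'(5) - Δ_1) = 33.
Hence M_0 = 371/30, M_1 = -57/5, M_2 = 279/20.
On [3, 5], p(t) = 8 - 31/20·(t - 3) - 57/10·(t - 3)² + 169/80·(t - 3)³.
With (t - 3) = 1/2: p(7/2) = 3881/640.

6.0641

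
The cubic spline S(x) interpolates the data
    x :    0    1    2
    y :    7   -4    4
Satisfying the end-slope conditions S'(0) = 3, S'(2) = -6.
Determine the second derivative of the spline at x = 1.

Put M_i = S'' at the i-th knot. Here h = (1, 1) and Δ = (-11, 8), so the interior equations h_(i-1)·M_(i-1) + 2(h_(i-1)+h_i)·M_i + h_i·M_(i+1) = 6(Δ_i − Δ_(i-1)) read
  1·M_0 + 4·M_1 + 1·M_2 = 6(Δ_1 - Δ_0) = 114
Clamped end conditions give two more equations: 2h_0·M_0 + h_0·M_1 = 6(Δ_0 - S'(0)) = -84 and h_1·M_1 + 2h_1·M_2 = 6(S'(2) - Δ_1) = -84.
Hence M_0 = -75, M_1 = 66, M_2 = -75.

66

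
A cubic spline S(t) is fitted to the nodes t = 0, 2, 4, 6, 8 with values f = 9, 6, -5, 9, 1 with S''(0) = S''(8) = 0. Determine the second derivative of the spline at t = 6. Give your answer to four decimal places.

-11.7321

Put m_i = S'' at the i-th knot. Here h = (2, 2, 2, 2) and Δ = (-3/2, -11/2, 7, -4), so the interior equations h_(i-1)·m_(i-1) + 2(h_(i-1)+h_i)·m_i + h_i·m_(i+1) = 6(Δ_i − Δ_(i-1)) read
  2·m_0 + 8·m_1 + 2·m_2 = 6(Δ_1 - Δ_0) = -24
  2·m_1 + 8·m_2 + 2·m_3 = 6(Δ_2 - Δ_1) = 75
  2·m_2 + 8·m_3 + 2·m_4 = 6(Δ_3 - Δ_2) = -66
Natural end conditions: m_0 = m_4 = 0.
Solving: m_0 = 0, m_1 = -363/56, m_2 = 195/14, m_3 = -657/56, m_4 = 0.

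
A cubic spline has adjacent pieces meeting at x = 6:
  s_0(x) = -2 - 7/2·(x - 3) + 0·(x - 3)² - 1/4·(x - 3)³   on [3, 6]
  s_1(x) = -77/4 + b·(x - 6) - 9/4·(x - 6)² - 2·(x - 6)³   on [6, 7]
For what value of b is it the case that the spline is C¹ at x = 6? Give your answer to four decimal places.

-10.2500

s_0'(x) = -7/2 + 0·(x - 3) - 3/4·(x - 3)², so s_0'(6) = -41/4. On the right, s_1'(6) = b, so b = -41/4.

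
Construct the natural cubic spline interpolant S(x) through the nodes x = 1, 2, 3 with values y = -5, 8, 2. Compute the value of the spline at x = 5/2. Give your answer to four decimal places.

With σ_i denoting the second derivative at x_i, h_i = 1, 1, and Δ_i = (y_(i+1) − y_i)/h_i = 13, -6:
  1·σ_0 + 4·σ_1 + 1·σ_2 = 6(Δ_1 - Δ_0) = -114
Natural end conditions: σ_0 = σ_2 = 0.
Solving: σ_0 = 0, σ_1 = -57/2, σ_2 = 0.
On [2, 3], S(x) = 8 + 7/2·(x - 2) - 57/4·(x - 2)² + 19/4·(x - 2)³.
With (x - 2) = 1/2: S(5/2) = 217/32.

6.7813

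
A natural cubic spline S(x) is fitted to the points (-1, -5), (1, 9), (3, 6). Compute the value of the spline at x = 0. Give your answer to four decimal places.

Let M_i = S''(x_i). Step sizes h_i = 2, 2; slopes of the chords Δ_i = (y_(i+1) - y_i)/h_i = 7, -3/2.
  2·M_0 + 8·M_1 + 2·M_2 = 6(Δ_1 - Δ_0) = -51
Natural end conditions: M_0 = M_2 = 0.
Forward elimination and back-substitution give M_0 = 0, M_1 = -51/8, M_2 = 0.
On [-1, 1], S(x) = -5 + 73/8·(x + 1) + 0·(x + 1)² - 17/32·(x + 1)³.
With (x + 1) = 1: S(0) = 115/32.

3.5938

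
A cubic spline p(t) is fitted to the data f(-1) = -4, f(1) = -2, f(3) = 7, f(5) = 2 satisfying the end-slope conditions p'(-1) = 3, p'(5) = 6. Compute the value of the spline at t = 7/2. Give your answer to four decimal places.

With M_i denoting the second derivative at x_i, h_i = 2, 2, 2, and Δ_i = (y_(i+1) − y_i)/h_i = 1, 9/2, -5/2:
  2·M_0 + 8·M_1 + 2·M_2 = 6(Δ_1 - Δ_0) = 21
  2·M_1 + 8·M_2 + 2·M_3 = 6(Δ_2 - Δ_1) = -42
Clamped end conditions give two more equations: 2h_0·M_0 + h_0·M_1 = 6(Δ_0 - p'(-1)) = -12 and h_2·M_2 + 2h_2·M_3 = 6(p'(5) - Δ_2) = 51.
Solving: M_0 = -33/5, M_1 = 36/5, M_2 = -117/10, M_3 = 93/5.
On [3, 5], p(t) = 7 - 9/10·(t - 3) - 117/20·(t - 3)² + 101/40·(t - 3)³.
With (t - 3) = 1/2: p(7/2) = 1729/320.

5.4031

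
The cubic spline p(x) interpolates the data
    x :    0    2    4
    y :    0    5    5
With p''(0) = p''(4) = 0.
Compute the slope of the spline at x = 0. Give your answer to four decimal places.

Let σ_i = p''(x_i). Step sizes h_i = 2, 2; slopes of the chords Δ_i = (y_(i+1) - y_i)/h_i = 5/2, 0.
  2·σ_0 + 8·σ_1 + 2·σ_2 = 6(Δ_1 - Δ_0) = -15
Natural end conditions: σ_0 = σ_2 = 0.
Forward elimination and back-substitution give σ_0 = 0, σ_1 = -15/8, σ_2 = 0.
On [0, 2], p'(x) = b_0 + 2c_0·x + 3d_0·x² with b_0 = Δ_0 - h_0(2σ_0 + σ_1)/6 = 25/8, c_0 = σ_0/2 = 0, d_0 = (σ_1 - σ_0)/(6h_0) = -5/32. So p'(0) = 25/8.

3.1250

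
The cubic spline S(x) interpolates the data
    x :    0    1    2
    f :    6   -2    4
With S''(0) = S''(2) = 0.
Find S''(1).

Put σ_i = S'' at the i-th knot. Here h = (1, 1) and Δ = (-8, 6), so the interior equations h_(i-1)·σ_(i-1) + 2(h_(i-1)+h_i)·σ_i + h_i·σ_(i+1) = 6(Δ_i − Δ_(i-1)) read
  1·σ_0 + 4·σ_1 + 1·σ_2 = 6(Δ_1 - Δ_0) = 84
Natural end conditions: σ_0 = σ_2 = 0.
Solving: σ_0 = 0, σ_1 = 21, σ_2 = 0.

21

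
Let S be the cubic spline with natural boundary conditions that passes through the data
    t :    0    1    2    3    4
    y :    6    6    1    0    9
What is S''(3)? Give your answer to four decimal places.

Put m_i = S'' at the i-th knot. Here h = (1, 1, 1, 1) and Δ = (0, -5, -1, 9), so the interior equations h_(i-1)·m_(i-1) + 2(h_(i-1)+h_i)·m_i + h_i·m_(i+1) = 6(Δ_i − Δ_(i-1)) read
  1·m_0 + 4·m_1 + 1·m_2 = 6(Δ_1 - Δ_0) = -30
  1·m_1 + 4·m_2 + 1·m_3 = 6(Δ_2 - Δ_1) = 24
  1·m_2 + 4·m_3 + 1·m_4 = 6(Δ_3 - Δ_2) = 60
Natural end conditions: m_0 = m_4 = 0.
Hence m_0 = 0, m_1 = -243/28, m_2 = 33/7, m_3 = 387/28, m_4 = 0.

13.8214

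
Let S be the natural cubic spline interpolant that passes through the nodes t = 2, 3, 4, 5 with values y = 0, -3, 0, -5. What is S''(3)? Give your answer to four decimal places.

12.8000

Put M_i = S'' at the i-th knot. Here h = (1, 1, 1) and Δ = (-3, 3, -5), so the interior equations h_(i-1)·M_(i-1) + 2(h_(i-1)+h_i)·M_i + h_i·M_(i+1) = 6(Δ_i − Δ_(i-1)) read
  1·M_0 + 4·M_1 + 1·M_2 = 6(Δ_1 - Δ_0) = 36
  1·M_1 + 4·M_2 + 1·M_3 = 6(Δ_2 - Δ_1) = -48
Natural end conditions: M_0 = M_3 = 0.
Solving: M_0 = 0, M_1 = 64/5, M_2 = -76/5, M_3 = 0.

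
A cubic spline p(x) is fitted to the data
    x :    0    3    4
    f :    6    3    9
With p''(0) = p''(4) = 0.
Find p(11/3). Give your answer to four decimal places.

6.7407

Put M_i = p'' at the i-th knot. Here h = (3, 1) and Δ = (-1, 6), so the interior equations h_(i-1)·M_(i-1) + 2(h_(i-1)+h_i)·M_i + h_i·M_(i+1) = 6(Δ_i − Δ_(i-1)) read
  3·M_0 + 8·M_1 + 1·M_2 = 6(Δ_1 - Δ_0) = 42
Natural end conditions: M_0 = M_2 = 0.
Solving: M_0 = 0, M_1 = 21/4, M_2 = 0.
On [3, 4], p(x) = 3 + 17/4·(x - 3) + 21/8·(x - 3)² - 7/8·(x - 3)³.
With (x - 3) = 2/3: p(11/3) = 182/27.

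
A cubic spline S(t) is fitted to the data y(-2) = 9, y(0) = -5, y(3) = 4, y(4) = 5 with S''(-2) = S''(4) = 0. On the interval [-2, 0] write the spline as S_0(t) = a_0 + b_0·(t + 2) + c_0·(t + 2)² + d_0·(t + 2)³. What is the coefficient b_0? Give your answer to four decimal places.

-9.4225

Write σ_i for S''(x_i). With h_i = 2, 3, 1 and divided differences Δ_i = -7, 3, 1, the continuity of S' gives the tridiagonal system
  2·σ_0 + 10·σ_1 + 3·σ_2 = 6(Δ_1 - Δ_0) = 60
  3·σ_1 + 8·σ_2 + 1·σ_3 = 6(Δ_2 - Δ_1) = -12
Natural end conditions: σ_0 = σ_3 = 0.
Solving: σ_0 = 0, σ_1 = 516/71, σ_2 = -300/71, σ_3 = 0.
On [-2, 0], with S_0(t) = a_0 + b_0·(t + 2) + c_0·(t + 2)² + d_0·(t + 2)³: c_0 = σ_0/2 = 0, d_0 = (σ_1 - σ_0)/(6h_0) = 43/71, b_0 = Δ_0 - h_0(2σ_0 + σ_1)/6 = -669/71.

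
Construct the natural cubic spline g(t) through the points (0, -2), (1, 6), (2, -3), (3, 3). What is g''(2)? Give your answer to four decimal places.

Put M_i = g'' at the i-th knot. Here h = (1, 1, 1) and Δ = (8, -9, 6), so the interior equations h_(i-1)·M_(i-1) + 2(h_(i-1)+h_i)·M_i + h_i·M_(i+1) = 6(Δ_i − Δ_(i-1)) read
  1·M_0 + 4·M_1 + 1·M_2 = 6(Δ_1 - Δ_0) = -102
  1·M_1 + 4·M_2 + 1·M_3 = 6(Δ_2 - Δ_1) = 90
Natural end conditions: M_0 = M_3 = 0.
Solving the tridiagonal system: M_0 = 0, M_1 = -166/5, M_2 = 154/5, M_3 = 0.

30.8000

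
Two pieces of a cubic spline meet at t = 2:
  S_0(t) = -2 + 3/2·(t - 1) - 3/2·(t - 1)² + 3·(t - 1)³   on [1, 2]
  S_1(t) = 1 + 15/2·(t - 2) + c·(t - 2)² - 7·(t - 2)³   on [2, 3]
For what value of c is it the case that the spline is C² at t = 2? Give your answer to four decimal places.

7.5000

S_0''(t) = -3 + 18·(t - 1), so S_0''(2) = 15. On the right, S_1''(2) = 2c, so c = 15/2.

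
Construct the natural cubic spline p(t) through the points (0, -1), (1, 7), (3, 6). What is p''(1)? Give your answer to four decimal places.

Let M_i = p''(x_i). Step sizes h_i = 1, 2; slopes of the chords Δ_i = (y_(i+1) - y_i)/h_i = 8, -1/2.
  1·M_0 + 6·M_1 + 2·M_2 = 6(Δ_1 - Δ_0) = -51
Natural end conditions: M_0 = M_2 = 0.
Forward elimination and back-substitution give M_0 = 0, M_1 = -17/2, M_2 = 0.

-8.5000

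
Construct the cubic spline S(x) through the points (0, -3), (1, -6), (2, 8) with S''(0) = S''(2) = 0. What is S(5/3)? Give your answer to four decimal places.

Write M_i for S''(x_i). With h_i = 1, 1 and divided differences Δ_i = -3, 14, the continuity of S' gives the tridiagonal system
  1·M_0 + 4·M_1 + 1·M_2 = 6(Δ_1 - Δ_0) = 102
Natural end conditions: M_0 = M_2 = 0.
Solving: M_0 = 0, M_1 = 51/2, M_2 = 0.
On [1, 2], S(x) = -6 + 11/2·(x - 1) + 51/4·(x - 1)² - 17/4·(x - 1)³.
With (x - 1) = 2/3: S(5/3) = 56/27.

2.0741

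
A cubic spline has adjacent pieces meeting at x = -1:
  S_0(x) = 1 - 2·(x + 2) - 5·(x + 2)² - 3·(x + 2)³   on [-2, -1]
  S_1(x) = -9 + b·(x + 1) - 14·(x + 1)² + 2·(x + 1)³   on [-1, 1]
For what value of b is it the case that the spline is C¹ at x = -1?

S_0'(x) = -2 - 10·(x + 2) - 9·(x + 2)², so S_0'(-1) = -21. On the right, S_1'(-1) = b, so b = -21.

-21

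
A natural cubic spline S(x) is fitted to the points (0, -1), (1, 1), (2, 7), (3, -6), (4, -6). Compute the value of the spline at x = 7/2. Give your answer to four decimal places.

-7.8415

Let M_i = S''(x_i). Step sizes h_i = 1, 1, 1, 1; slopes of the chords Δ_i = (y_(i+1) - y_i)/h_i = 2, 6, -13, 0.
  1·M_0 + 4·M_1 + 1·M_2 = 6(Δ_1 - Δ_0) = 24
  1·M_1 + 4·M_2 + 1·M_3 = 6(Δ_2 - Δ_1) = -114
  1·M_2 + 4·M_3 + 1·M_4 = 6(Δ_3 - Δ_2) = 78
Natural end conditions: M_0 = M_4 = 0.
Forward elimination and back-substitution give M_0 = 0, M_1 = 447/28, M_2 = -279/7, M_3 = 825/28, M_4 = 0.
On [3, 4], S(x) = -6 - 275/28·(x - 3) + 825/56·(x - 3)² - 275/56·(x - 3)³.
With (x - 3) = 1/2: S(7/2) = -3513/448.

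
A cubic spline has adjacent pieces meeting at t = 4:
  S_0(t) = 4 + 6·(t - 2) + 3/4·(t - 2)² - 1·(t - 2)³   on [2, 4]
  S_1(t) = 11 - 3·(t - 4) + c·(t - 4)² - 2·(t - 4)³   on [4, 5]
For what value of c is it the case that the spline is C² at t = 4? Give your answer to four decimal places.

-5.2500

S_0''(t) = 3/2 - 6·(t - 2), so S_0''(4) = -21/2. On the right, S_1''(4) = 2c, so c = -21/4.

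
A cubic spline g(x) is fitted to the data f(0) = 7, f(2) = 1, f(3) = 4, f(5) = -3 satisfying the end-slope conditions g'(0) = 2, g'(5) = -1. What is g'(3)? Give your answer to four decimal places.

Put M_i = g'' at the i-th knot. Here h = (2, 1, 2) and Δ = (-3, 3, -7/2), so the interior equations h_(i-1)·M_(i-1) + 2(h_(i-1)+h_i)·M_i + h_i·M_(i+1) = 6(Δ_i − Δ_(i-1)) read
  2·M_0 + 6·M_1 + 1·M_2 = 6(Δ_1 - Δ_0) = 36
  1·M_1 + 6·M_2 + 2·M_3 = 6(Δ_2 - Δ_1) = -39
Clamped end conditions give two more equations: 2h_0·M_0 + h_0·M_1 = 6(Δ_0 - g'(0)) = -30 and h_2·M_2 + 2h_2·M_3 = 6(g'(5) - Δ_2) = 15.
Solving the tridiagonal system: M_0 = -441/32, M_1 = 201/16, M_2 = -189/16, M_3 = 309/32.
On [3, 5], g'(x) = b_2 + 2c_2·(x - 3) + 3d_2·(x - 3)² with b_2 = Δ_2 - h_2(2M_2 + M_3)/6 = 37/32, c_2 = M_2/2 = -189/32, d_2 = (M_3 - M_2)/(6h_2) = 229/128. So g'(3) = 37/32.

1.1563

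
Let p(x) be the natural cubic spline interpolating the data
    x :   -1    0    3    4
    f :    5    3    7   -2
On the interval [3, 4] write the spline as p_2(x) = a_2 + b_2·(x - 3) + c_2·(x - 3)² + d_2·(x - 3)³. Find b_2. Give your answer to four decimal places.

Write M_i for p''(x_i). With h_i = 1, 3, 1 and divided differences Δ_i = -2, 4/3, -9, the continuity of p' gives the tridiagonal system
  1·M_0 + 8·M_1 + 3·M_2 = 6(Δ_1 - Δ_0) = 20
  3·M_1 + 8·M_2 + 1·M_3 = 6(Δ_2 - Δ_1) = -62
Natural end conditions: M_0 = M_3 = 0.
Forward elimination and back-substitution give M_0 = 0, M_1 = 346/55, M_2 = -556/55, M_3 = 0.
On [3, 4], with p_2(x) = a_2 + b_2·(x - 3) + c_2·(x - 3)² + d_2·(x - 3)³: c_2 = M_2/2 = -278/55, d_2 = (M_3 - M_2)/(6h_2) = 278/165, b_2 = Δ_2 - h_2(2M_2 + M_3)/6 = -929/165.

-5.6303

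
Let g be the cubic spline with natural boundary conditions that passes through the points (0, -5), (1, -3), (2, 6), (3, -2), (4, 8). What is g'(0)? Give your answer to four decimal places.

-1.4107

Write M_i for g''(x_i). With h_i = 1, 1, 1, 1 and divided differences Δ_i = 2, 9, -8, 10, the continuity of g' gives the tridiagonal system
  1·M_0 + 4·M_1 + 1·M_2 = 6(Δ_1 - Δ_0) = 42
  1·M_1 + 4·M_2 + 1·M_3 = 6(Δ_2 - Δ_1) = -102
  1·M_2 + 4·M_3 + 1·M_4 = 6(Δ_3 - Δ_2) = 108
Natural end conditions: M_0 = M_4 = 0.
Solving: M_0 = 0, M_1 = 573/28, M_2 = -279/7, M_3 = 1035/28, M_4 = 0.
On [0, 1], g'(x) = b_0 + 2c_0·x + 3d_0·x² with b_0 = Δ_0 - h_0(2M_0 + M_1)/6 = -79/56, c_0 = M_0/2 = 0, d_0 = (M_1 - M_0)/(6h_0) = 191/56. So g'(0) = -79/56.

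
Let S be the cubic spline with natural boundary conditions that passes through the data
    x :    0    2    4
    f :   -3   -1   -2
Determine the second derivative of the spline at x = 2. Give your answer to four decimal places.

With m_i denoting the second derivative at x_i, h_i = 2, 2, and Δ_i = (y_(i+1) − y_i)/h_i = 1, -1/2:
  2·m_0 + 8·m_1 + 2·m_2 = 6(Δ_1 - Δ_0) = -9
Natural end conditions: m_0 = m_2 = 0.
Solving the tridiagonal system: m_0 = 0, m_1 = -9/8, m_2 = 0.

-1.1250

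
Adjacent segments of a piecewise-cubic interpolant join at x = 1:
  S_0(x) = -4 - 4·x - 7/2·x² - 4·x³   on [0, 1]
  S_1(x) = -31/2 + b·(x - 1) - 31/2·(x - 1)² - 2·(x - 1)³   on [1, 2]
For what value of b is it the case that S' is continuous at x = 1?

-23

S_0'(x) = -4 - 7·x - 12·x², so S_0'(1) = -23. On the right, S_1'(1) = b, so b = -23.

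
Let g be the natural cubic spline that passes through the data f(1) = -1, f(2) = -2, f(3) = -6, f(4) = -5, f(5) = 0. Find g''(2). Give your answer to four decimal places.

Write m_i for g''(x_i). With h_i = 1, 1, 1, 1 and divided differences Δ_i = -1, -4, 1, 5, the continuity of g' gives the tridiagonal system
  1·m_0 + 4·m_1 + 1·m_2 = 6(Δ_1 - Δ_0) = -18
  1·m_1 + 4·m_2 + 1·m_3 = 6(Δ_2 - Δ_1) = 30
  1·m_2 + 4·m_3 + 1·m_4 = 6(Δ_3 - Δ_2) = 24
Natural end conditions: m_0 = m_4 = 0.
Hence m_0 = 0, m_1 = -183/28, m_2 = 57/7, m_3 = 111/28, m_4 = 0.

-6.5357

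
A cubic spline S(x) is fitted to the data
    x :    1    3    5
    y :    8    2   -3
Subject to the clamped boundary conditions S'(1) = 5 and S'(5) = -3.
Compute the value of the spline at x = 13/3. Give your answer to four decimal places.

Put m_i = S'' at the i-th knot. Here h = (2, 2) and Δ = (-3, -5/2), so the interior equations h_(i-1)·m_(i-1) + 2(h_(i-1)+h_i)·m_i + h_i·m_(i+1) = 6(Δ_i − Δ_(i-1)) read
  2·m_0 + 8·m_1 + 2·m_2 = 6(Δ_1 - Δ_0) = 3
Clamped end conditions give two more equations: 2h_0·m_0 + h_0·m_1 = 6(Δ_0 - S'(1)) = -48 and h_1·m_1 + 2h_1·m_2 = 6(S'(5) - Δ_1) = -3.
Solving the tridiagonal system: m_0 = -115/8, m_1 = 19/4, m_2 = -25/8.
On [3, 5], S(x) = 2 - 37/8·(x - 3) + 19/8·(x - 3)² - 21/32·(x - 3)³.
With (x - 3) = 4/3: S(13/3) = -3/2.

-1.5000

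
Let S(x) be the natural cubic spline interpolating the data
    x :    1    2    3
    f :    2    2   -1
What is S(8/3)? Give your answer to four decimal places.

0.2222

Put m_i = S'' at the i-th knot. Here h = (1, 1) and Δ = (0, -3), so the interior equations h_(i-1)·m_(i-1) + 2(h_(i-1)+h_i)·m_i + h_i·m_(i+1) = 6(Δ_i − Δ_(i-1)) read
  1·m_0 + 4·m_1 + 1·m_2 = 6(Δ_1 - Δ_0) = -18
Natural end conditions: m_0 = m_2 = 0.
Solving the tridiagonal system: m_0 = 0, m_1 = -9/2, m_2 = 0.
On [2, 3], S(x) = 2 - 3/2·(x - 2) - 9/4·(x - 2)² + 3/4·(x - 2)³.
With (x - 2) = 2/3: S(8/3) = 2/9.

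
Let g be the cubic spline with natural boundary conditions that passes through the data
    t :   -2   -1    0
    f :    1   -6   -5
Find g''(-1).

Put M_i = g'' at the i-th knot. Here h = (1, 1) and Δ = (-7, 1), so the interior equations h_(i-1)·M_(i-1) + 2(h_(i-1)+h_i)·M_i + h_i·M_(i+1) = 6(Δ_i − Δ_(i-1)) read
  1·M_0 + 4·M_1 + 1·M_2 = 6(Δ_1 - Δ_0) = 48
Natural end conditions: M_0 = M_2 = 0.
Solving: M_0 = 0, M_1 = 12, M_2 = 0.

12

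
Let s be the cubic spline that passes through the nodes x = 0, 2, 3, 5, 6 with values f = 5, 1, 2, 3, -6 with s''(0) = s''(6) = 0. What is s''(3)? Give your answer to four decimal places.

2.5161

With σ_i denoting the second derivative at x_i, h_i = 2, 1, 2, 1, and Δ_i = (y_(i+1) − y_i)/h_i = -2, 1, 1/2, -9:
  2·σ_0 + 6·σ_1 + 1·σ_2 = 6(Δ_1 - Δ_0) = 18
  1·σ_1 + 6·σ_2 + 2·σ_3 = 6(Δ_2 - Δ_1) = -3
  2·σ_2 + 6·σ_3 + 1·σ_4 = 6(Δ_3 - Δ_2) = -57
Natural end conditions: σ_0 = σ_4 = 0.
Solving: σ_0 = 0, σ_1 = 80/31, σ_2 = 78/31, σ_3 = -641/62, σ_4 = 0.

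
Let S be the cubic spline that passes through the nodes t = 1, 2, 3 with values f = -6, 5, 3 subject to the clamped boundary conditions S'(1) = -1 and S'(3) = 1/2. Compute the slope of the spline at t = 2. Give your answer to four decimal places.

Write σ_i for S''(x_i). With h_i = 1, 1 and divided differences Δ_i = 11, -2, the continuity of S' gives the tridiagonal system
  1·σ_0 + 4·σ_1 + 1·σ_2 = 6(Δ_1 - Δ_0) = -78
Clamped end conditions give two more equations: 2h_0·σ_0 + h_0·σ_1 = 6(Δ_0 - S'(1)) = 72 and h_1·σ_1 + 2h_1·σ_2 = 6(S'(3) - Δ_1) = 15.
Hence σ_0 = 225/4, σ_1 = -81/2, σ_2 = 111/4.
On [2, 3], S'(t) = b_1 + 2c_1·(t - 2) + 3d_1·(t - 2)² with b_1 = Δ_1 - h_1(2σ_1 + σ_2)/6 = 55/8, c_1 = σ_1/2 = -81/4, d_1 = (σ_2 - σ_1)/(6h_1) = 91/8. So S'(2) = 55/8.

6.8750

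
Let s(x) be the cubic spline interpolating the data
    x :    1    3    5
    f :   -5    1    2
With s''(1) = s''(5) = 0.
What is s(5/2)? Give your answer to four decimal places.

-0.0898

Let M_i = s''(x_i). Step sizes h_i = 2, 2; slopes of the chords Δ_i = (y_(i+1) - y_i)/h_i = 3, 1/2.
  2·M_0 + 8·M_1 + 2·M_2 = 6(Δ_1 - Δ_0) = -15
Natural end conditions: M_0 = M_2 = 0.
Solving: M_0 = 0, M_1 = -15/8, M_2 = 0.
On [1, 3], s(x) = -5 + 29/8·(x - 1) + 0·(x - 1)² - 5/32·(x - 1)³.
With (x - 1) = 3/2: s(5/2) = -23/256.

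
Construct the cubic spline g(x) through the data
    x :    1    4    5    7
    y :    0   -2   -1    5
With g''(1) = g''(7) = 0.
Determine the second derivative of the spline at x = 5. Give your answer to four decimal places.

Write M_i for g''(x_i). With h_i = 3, 1, 2 and divided differences Δ_i = -2/3, 1, 3, the continuity of g' gives the tridiagonal system
  3·M_0 + 8·M_1 + 1·M_2 = 6(Δ_1 - Δ_0) = 10
  1·M_1 + 6·M_2 + 2·M_3 = 6(Δ_2 - Δ_1) = 12
Natural end conditions: M_0 = M_3 = 0.
Solving the tridiagonal system: M_0 = 0, M_1 = 48/47, M_2 = 86/47, M_3 = 0.

1.8298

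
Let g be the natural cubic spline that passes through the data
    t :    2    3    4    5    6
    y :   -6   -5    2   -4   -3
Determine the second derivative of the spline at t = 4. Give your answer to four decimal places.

-27.8571

With M_i denoting the second derivative at x_i, h_i = 1, 1, 1, 1, and Δ_i = (y_(i+1) − y_i)/h_i = 1, 7, -6, 1:
  1·M_0 + 4·M_1 + 1·M_2 = 6(Δ_1 - Δ_0) = 36
  1·M_1 + 4·M_2 + 1·M_3 = 6(Δ_2 - Δ_1) = -78
  1·M_2 + 4·M_3 + 1·M_4 = 6(Δ_3 - Δ_2) = 42
Natural end conditions: M_0 = M_4 = 0.
Forward elimination and back-substitution give M_0 = 0, M_1 = 447/28, M_2 = -195/7, M_3 = 489/28, M_4 = 0.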